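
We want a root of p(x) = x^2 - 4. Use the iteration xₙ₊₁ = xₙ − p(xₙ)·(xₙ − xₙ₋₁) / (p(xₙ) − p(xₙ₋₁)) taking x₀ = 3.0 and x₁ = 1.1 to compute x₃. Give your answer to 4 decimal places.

2.0686

p(3.0) = 5.000000, p(1.1) = -2.790000
x₂ = 1.100000 − (-2.790000)·(1.100000 − 3.000000) / (-2.790000 − 5.000000) = 1.100000 − (5.301000)/(-7.790000) = 1.780488
p(1.780488) = -0.829863
x₃ = 1.780488 − (-0.829863)·(1.780488 − 1.100000) / (-0.829863 − (-2.790000)) = 1.780488 − (-0.564712)/(1.960137) = 2.068586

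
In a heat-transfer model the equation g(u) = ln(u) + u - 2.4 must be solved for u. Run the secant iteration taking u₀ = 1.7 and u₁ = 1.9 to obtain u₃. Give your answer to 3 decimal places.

1.808

g(1.7) = -0.16937, g(1.9) = 0.14185
u₂ = 1.90000 − 0.14185·(1.90000 − 1.70000) / (0.14185 − (-0.16937)) = 1.90000 − (0.02837)/(0.31123) = 1.80884
g(1.80884) = 0.00153
u₃ = 1.80884 − 0.00153·(1.80884 − 1.90000) / (0.00153 − 0.14185) = 1.80884 − (-0.00014)/(-0.14033) = 1.80785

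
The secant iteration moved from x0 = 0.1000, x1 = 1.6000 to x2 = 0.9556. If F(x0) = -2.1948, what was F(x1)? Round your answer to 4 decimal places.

The secant line through (0.1000, -2.1948) and (1.6000, F(x1)) crosses zero at x2 = 0.9556.
So (0.1000, -2.1948), (1.6000, F(x1)), (0.9556, 0) are collinear:
F(x1) = -2.1948 · (1.6000 − 0.9556) / (0.1000 − 0.9556) = -2.1948 · (0.644400)/(-0.855600) = 1.653026

1.6530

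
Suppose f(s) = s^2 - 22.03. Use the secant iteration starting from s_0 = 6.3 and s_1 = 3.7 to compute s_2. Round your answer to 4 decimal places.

4.5340

f(6.3) = 17.660000, f(3.7) = -8.340000
s_2 = 3.700000 − (-8.340000)·(3.700000 − 6.300000) / (-8.340000 − 17.660000) = 3.700000 − (21.684000)/(-26.000000) = 4.534000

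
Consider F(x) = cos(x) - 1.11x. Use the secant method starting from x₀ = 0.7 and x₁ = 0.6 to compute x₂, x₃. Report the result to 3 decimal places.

0.693, 0.693

F(0.7) = -0.01216, F(0.6) = 0.15934
x₂ = 0.60000 − 0.15934·(0.60000 − 0.70000) / (0.15934 − (-0.01216)) = 0.60000 − (-0.01593)/(0.17149) = 0.69291
F(0.69291) = 0.00026
x₃ = 0.69291 − 0.00026·(0.69291 − 0.60000) / (0.00026 − 0.15934) = 0.69291 − (0.00002)/(-0.15908) = 0.69306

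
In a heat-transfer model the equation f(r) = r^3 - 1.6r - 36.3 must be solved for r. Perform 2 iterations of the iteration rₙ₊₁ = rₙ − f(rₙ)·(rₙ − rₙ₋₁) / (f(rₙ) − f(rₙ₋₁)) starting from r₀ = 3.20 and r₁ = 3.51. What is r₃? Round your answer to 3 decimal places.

f(3.20) = -8.65200, f(3.51) = 1.32755
r₂ = 3.51000 − 1.32755·(3.51000 − 3.20000) / (1.32755 − (-8.65200)) = 3.51000 − (0.41154)/(9.97955) = 3.46876
f(3.46876) = -0.11281
r₃ = 3.46876 − (-0.11281)·(3.46876 − 3.51000) / (-0.11281 − 1.32755) = 3.46876 − (0.00465)/(-1.44037) = 3.47199

3.472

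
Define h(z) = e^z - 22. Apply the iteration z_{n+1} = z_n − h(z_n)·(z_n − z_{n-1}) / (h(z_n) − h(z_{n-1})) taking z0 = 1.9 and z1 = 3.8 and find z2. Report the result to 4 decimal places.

2.6654

h(1.9) = -15.314106, h(3.8) = 22.701184
z2 = 3.800000 − 22.701184·(3.800000 − 1.900000) / (22.701184 − (-15.314106)) = 3.800000 − (43.132251)/(38.015290) = 2.665397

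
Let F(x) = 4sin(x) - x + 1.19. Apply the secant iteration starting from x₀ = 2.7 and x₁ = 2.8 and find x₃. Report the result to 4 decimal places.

2.7429

F(2.7) = 0.199520, F(2.8) = -0.270047
x₂ = 2.800000 − (-0.270047)·(2.800000 − 2.700000) / (-0.270047 − 0.199520) = 2.800000 − (-0.027005)/(-0.469567) = 2.742490
F(2.742490) = 0.001876
x₃ = 2.742490 − 0.001876·(2.742490 − 2.800000) / (0.001876 − (-0.270047)) = 2.742490 − (-0.000108)/(0.271924) = 2.742887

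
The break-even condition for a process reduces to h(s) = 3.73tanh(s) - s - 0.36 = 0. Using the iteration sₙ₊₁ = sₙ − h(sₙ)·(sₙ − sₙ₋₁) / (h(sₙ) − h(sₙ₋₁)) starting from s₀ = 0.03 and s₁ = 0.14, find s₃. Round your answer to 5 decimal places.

h(0.03) = -0.2781336, h(0.14) = 0.0188148
s₂ = 0.1400000 − 0.0188148·(0.1400000 − 0.0300000) / (0.0188148 − (-0.2781336)) = 0.1400000 − (0.0020696)/(0.2969484) = 0.1330303
h(0.1330303) = 0.0002663
s₃ = 0.1330303 − 0.0002663·(0.1330303 − 0.1400000) / (0.0002663 − 0.0188148) = 0.1330303 − (-0.0000019)/(-0.0185486) = 0.1329303

0.13293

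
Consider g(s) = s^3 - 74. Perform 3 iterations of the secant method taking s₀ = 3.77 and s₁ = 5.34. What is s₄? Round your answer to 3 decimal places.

4.199

g(3.77) = -20.41737, g(5.34) = 78.27330
s₂ = 5.34000 − 78.27330·(5.34000 − 3.77000) / (78.27330 − (-20.41737)) = 5.34000 − (122.88909)/(98.69067) = 4.09481
g(4.09481) = -5.34063
s₃ = 4.09481 − (-5.34063)·(4.09481 − 5.34000) / (-5.34063 − 78.27330) = 4.09481 − (6.65012)/(-83.61393) = 4.17434
g(4.17434) = -1.26169
s₄ = 4.17434 − (-1.26169)·(4.17434 − 4.09481) / (-1.26169 − (-5.34063)) = 4.17434 − (-0.10035)/(4.07894) = 4.19894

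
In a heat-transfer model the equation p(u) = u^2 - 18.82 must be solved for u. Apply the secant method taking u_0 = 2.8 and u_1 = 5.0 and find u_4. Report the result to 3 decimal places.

p(2.8) = -10.98000, p(5.0) = 6.18000
u_2 = 5.00000 − 6.18000·(5.00000 − 2.80000) / (6.18000 − (-10.98000)) = 5.00000 − (13.59600)/(17.16000) = 4.20769
p(4.20769) = -1.11533
u_3 = 4.20769 − (-1.11533)·(4.20769 − 5.00000) / (-1.11533 − 6.18000) = 4.20769 − (0.88368)/(-7.29533) = 4.32882
p(4.32882) = -0.08130
u_4 = 4.32882 − (-0.08130)·(4.32882 − 4.20769) / (-0.08130 − (-1.11533)) = 4.32882 − (-0.00985)/(1.03403) = 4.33835

4.338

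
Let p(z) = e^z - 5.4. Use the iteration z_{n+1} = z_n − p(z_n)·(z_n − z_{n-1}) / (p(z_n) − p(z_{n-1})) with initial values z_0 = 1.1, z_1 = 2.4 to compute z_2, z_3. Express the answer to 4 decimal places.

1.4884, 1.6225

p(1.1) = -2.395834, p(2.4) = 5.623176
z_2 = 2.400000 − 5.623176·(2.400000 − 1.100000) / (5.623176 − (-2.395834)) = 2.400000 − (7.310129)/(8.019010) = 1.488400
p(1.488400) = -0.969998
z_3 = 1.488400 − (-0.969998)·(1.488400 − 2.400000) / (-0.969998 − 5.623176) = 1.488400 − (0.884250)/(-6.593174) = 1.622516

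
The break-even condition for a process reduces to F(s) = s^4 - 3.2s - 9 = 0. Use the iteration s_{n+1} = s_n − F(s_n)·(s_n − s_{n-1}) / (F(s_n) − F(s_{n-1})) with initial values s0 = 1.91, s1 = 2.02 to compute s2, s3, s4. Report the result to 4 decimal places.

1.9764, 1.9787, 1.9788

F(1.91) = -1.803366, F(2.02) = 1.185664
s2 = 2.020000 − 1.185664·(2.020000 − 1.910000) / (1.185664 − (-1.803366)) = 2.020000 − (0.130423)/(2.989031) = 1.976366
F(1.976366) = -0.067356
s3 = 1.976366 − (-0.067356)·(1.976366 − 2.020000) / (-0.067356 − 1.185664) = 1.976366 − (0.002939)/(-1.253020) = 1.978712
F(1.978712) = -0.002305
s4 = 1.978712 − (-0.002305)·(1.978712 − 1.976366) / (-0.002305 − (-0.067356)) = 1.978712 − (-0.000005)/(0.065051) = 1.978795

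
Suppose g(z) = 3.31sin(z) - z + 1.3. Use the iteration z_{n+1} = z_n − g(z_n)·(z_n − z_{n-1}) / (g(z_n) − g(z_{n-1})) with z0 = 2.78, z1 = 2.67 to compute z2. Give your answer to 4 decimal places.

g(2.78) = -0.309040, g(2.67) = 0.133752
z2 = 2.670000 − 0.133752·(2.670000 − 2.780000) / (0.133752 − (-0.309040)) = 2.670000 − (-0.014713)/(0.442792) = 2.703227

2.7032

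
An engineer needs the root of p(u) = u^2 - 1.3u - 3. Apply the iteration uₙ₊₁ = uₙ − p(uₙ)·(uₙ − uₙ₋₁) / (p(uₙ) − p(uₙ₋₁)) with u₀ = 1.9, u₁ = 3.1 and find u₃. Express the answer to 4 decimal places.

p(1.9) = -1.860000, p(3.1) = 2.580000
u₂ = 3.100000 − 2.580000·(3.100000 − 1.900000) / (2.580000 − (-1.860000)) = 3.100000 − (3.096000)/(4.440000) = 2.402703
p(2.402703) = -0.350533
u₃ = 2.402703 − (-0.350533)·(2.402703 − 3.100000) / (-0.350533 − 2.580000) = 2.402703 − (0.244426)/(-2.930533) = 2.486109

2.4861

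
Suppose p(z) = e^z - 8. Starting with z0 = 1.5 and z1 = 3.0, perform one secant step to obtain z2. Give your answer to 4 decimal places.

1.8382

p(1.5) = -3.518311, p(3.0) = 12.085537
z2 = 3.000000 − 12.085537·(3.000000 − 1.500000) / (12.085537 − (-3.518311)) = 3.000000 − (18.128305)/(15.603848) = 1.838216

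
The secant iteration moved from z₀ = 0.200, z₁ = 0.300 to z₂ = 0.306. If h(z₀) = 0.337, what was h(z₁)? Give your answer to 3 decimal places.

The secant line through (0.200, 0.337) and (0.300, h(z₁)) crosses zero at z₂ = 0.306.
So (0.200, 0.337), (0.300, h(z₁)), (0.306, 0) are collinear:
h(z₁) = 0.337 · (0.300 − 0.306) / (0.200 − 0.306) = 0.337 · (-0.00600)/(-0.10600) = 0.01908

0.019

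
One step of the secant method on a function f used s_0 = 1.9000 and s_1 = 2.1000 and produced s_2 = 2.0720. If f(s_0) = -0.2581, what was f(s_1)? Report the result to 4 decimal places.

0.0420

The secant line through (1.9000, -0.2581) and (2.1000, f(s_1)) crosses zero at s_2 = 2.0720.
So (1.9000, -0.2581), (2.1000, f(s_1)), (2.0720, 0) are collinear:
f(s_1) = -0.2581 · (2.1000 − 2.0720) / (1.9000 − 2.0720) = -0.2581 · (0.028000)/(-0.172000) = 0.042016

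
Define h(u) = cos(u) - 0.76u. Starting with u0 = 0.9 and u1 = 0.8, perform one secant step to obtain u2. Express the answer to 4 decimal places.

0.8587

h(0.9) = -0.062390, h(0.8) = 0.088707
u2 = 0.800000 − 0.088707·(0.800000 − 0.900000) / (0.088707 − (-0.062390)) = 0.800000 − (-0.008871)/(0.151097) = 0.858709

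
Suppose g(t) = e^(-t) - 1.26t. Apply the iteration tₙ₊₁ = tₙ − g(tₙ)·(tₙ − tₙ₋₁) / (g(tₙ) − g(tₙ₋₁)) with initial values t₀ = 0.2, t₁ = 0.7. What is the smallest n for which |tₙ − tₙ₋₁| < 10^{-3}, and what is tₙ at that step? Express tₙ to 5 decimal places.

g(0.2) = 0.5667308, g(0.7) = -0.3854147
t₂ = 0.7000000 − (-0.3854147)·(0.5000000)/(-0.9521454) = 0.4976072;  |Δ| = 0.2023928
g(0.4976072) = -0.0190014
t₃ = 0.4976072 − (-0.0190014)·(-0.2023928)/(0.3664133) = 0.4871116;  |Δ| = 0.0104957
g(0.4871116) = 0.0006379
t₄ = 0.4871116 − 0.0006379·(-0.0104957)/(0.0196393) = 0.4874525;  |Δ| = 0.0003409
|t₄ − t₃| = 0.0003409 < 10^{-3}

n = 4, tₙ = 0.48745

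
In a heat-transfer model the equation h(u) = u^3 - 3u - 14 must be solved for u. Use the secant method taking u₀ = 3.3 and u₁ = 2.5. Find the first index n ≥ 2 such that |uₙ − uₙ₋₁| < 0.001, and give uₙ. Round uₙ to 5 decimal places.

h(3.3) = 12.0370000, h(2.5) = -5.8750000
u₂ = 2.5000000 − (-5.8750000)·(-0.8000000)/(-17.9120000) = 2.7623939;  |Δ| = 0.2623939
h(2.7623939) = -1.2078504
u₃ = 2.7623939 − (-1.2078504)·(0.2623939)/(4.6671496) = 2.8303010;  |Δ| = 0.0679071
h(2.8303010) = 0.1815174
u₄ = 2.8303010 − 0.1815174·(0.0679071)/(1.3893678) = 2.8214291;  |Δ| = 0.0088719
h(2.8214291) = -0.0044069
u₅ = 2.8214291 − (-0.0044069)·(-0.0088719)/(-0.1859243) = 2.8216394;  |Δ| = 0.0002103
|u₅ − u₄| = 0.0002103 < 0.001

n = 5, uₙ = 2.82164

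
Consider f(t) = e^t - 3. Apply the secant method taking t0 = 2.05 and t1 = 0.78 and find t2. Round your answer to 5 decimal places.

f(2.05) = 4.7679011, f(0.78) = -0.8185277
t2 = 0.7800000 − (-0.8185277)·(0.7800000 − 2.0500000) / (-0.8185277 − 4.7679011) = 0.7800000 − (1.0395302)/(-5.5864288) = 0.9660814

0.96608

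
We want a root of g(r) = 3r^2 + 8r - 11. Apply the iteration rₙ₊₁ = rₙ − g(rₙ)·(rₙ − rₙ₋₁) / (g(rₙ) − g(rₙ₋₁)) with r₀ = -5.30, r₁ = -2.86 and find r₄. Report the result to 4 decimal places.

g(-5.30) = 30.870000, g(-2.86) = -9.341200
r₂ = -2.860000 − (-9.341200)·(-2.860000 − (-5.300000)) / (-9.341200 − 30.870000) = -2.860000 − (-22.792528)/(-40.211200) = -3.426820
g(-3.426820) = -3.185269
r₃ = -3.426820 − (-3.185269)·(-3.426820 − (-2.860000)) / (-3.185269 − (-9.341200)) = -3.426820 − (1.805476)/(6.155931) = -3.720111
g(-3.720111) = 0.756787
r₄ = -3.720111 − 0.756787·(-3.720111 − (-3.426820)) / (0.756787 − (-3.185269)) = -3.720111 − (-0.221958)/(3.942056) = -3.663806

-3.6638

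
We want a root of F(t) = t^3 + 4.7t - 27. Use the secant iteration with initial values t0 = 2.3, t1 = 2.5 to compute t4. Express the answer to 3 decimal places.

F(2.3) = -4.02300, F(2.5) = 0.37500
t2 = 2.50000 − 0.37500·(2.50000 − 2.30000) / (0.37500 − (-4.02300)) = 2.50000 − (0.07500)/(4.39800) = 2.48295
F(2.48295) = -0.02272
t3 = 2.48295 − (-0.02272)·(2.48295 − 2.50000) / (-0.02272 − 0.37500) = 2.48295 − (0.00039)/(-0.39772) = 2.48392
F(2.48392) = -0.00012
t4 = 2.48392 − (-0.00012)·(2.48392 − 2.48295) / (-0.00012 − (-0.02272)) = 2.48392 − (0.00000)/(0.02260) = 2.48393

2.484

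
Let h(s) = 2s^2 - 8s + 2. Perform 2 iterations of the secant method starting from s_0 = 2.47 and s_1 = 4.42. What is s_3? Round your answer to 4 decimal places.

3.6784

h(2.47) = -5.558200, h(4.42) = 5.712800
s_2 = 4.420000 − 5.712800·(4.420000 − 2.470000) / (5.712800 − (-5.558200)) = 4.420000 − (11.139960)/(11.271000) = 3.431626
h(3.431626) = -1.900892
s_3 = 3.431626 − (-1.900892)·(3.431626 − 4.420000) / (-1.900892 − 5.712800) = 3.431626 − (1.878792)/(-7.613692) = 3.678391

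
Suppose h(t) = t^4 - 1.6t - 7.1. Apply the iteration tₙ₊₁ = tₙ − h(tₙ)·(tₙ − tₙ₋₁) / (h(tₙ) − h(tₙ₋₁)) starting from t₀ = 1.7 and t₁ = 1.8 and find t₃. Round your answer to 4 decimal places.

1.7756

h(1.7) = -1.467900, h(1.8) = 0.517600
t₂ = 1.800000 − 0.517600·(1.800000 − 1.700000) / (0.517600 − (-1.467900)) = 1.800000 − (0.051760)/(1.985500) = 1.773931
h(1.773931) = -0.035743
t₃ = 1.773931 − (-0.035743)·(1.773931 − 1.800000) / (-0.035743 − 0.517600) = 1.773931 − (0.000932)/(-0.553343) = 1.775615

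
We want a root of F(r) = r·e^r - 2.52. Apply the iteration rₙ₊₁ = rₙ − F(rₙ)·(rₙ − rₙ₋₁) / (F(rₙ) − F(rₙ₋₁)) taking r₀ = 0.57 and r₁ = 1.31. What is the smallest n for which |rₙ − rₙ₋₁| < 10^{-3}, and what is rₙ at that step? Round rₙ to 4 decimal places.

n = 6, rₙ = 0.9625

F(0.57) = -1.512088, F(1.31) = 2.335088
r₂ = 1.310000 − 2.335088·(0.740000)/(3.847175) = 0.860848;  |Δ| = 0.449152
F(0.860848) = -0.483950
r₃ = 0.860848 − (-0.483950)·(-0.449152)/(-2.819038) = 0.937955;  |Δ| = 0.077107
F(0.937955) = -0.123757
r₄ = 0.937955 − (-0.123757)·(0.077107)/(0.360193) = 0.964448;  |Δ| = 0.026493
F(0.964448) = 0.010074
r₅ = 0.964448 − 0.010074·(0.026493)/(0.133831) = 0.962454;  |Δ| = 0.001994
F(0.962454) = -0.000188
r₆ = 0.962454 − (-0.000188)·(-0.001994)/(-0.010261) = 0.962490;  |Δ| = 0.000036
|r₆ − r₅| = 0.000036 < 10^{-3}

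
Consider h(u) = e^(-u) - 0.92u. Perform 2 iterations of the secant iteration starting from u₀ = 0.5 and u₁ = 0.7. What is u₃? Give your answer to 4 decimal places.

0.5978

h(0.5) = 0.146531, h(0.7) = -0.147415
u₂ = 0.700000 − (-0.147415)·(0.700000 − 0.500000) / (-0.147415 − 0.146531) = 0.700000 − (-0.029483)/(-0.293945) = 0.599699
h(0.599699) = -0.002747
u₃ = 0.599699 − (-0.002747)·(0.599699 − 0.700000) / (-0.002747 − (-0.147415)) = 0.599699 − (0.000275)/(0.144668) = 0.597795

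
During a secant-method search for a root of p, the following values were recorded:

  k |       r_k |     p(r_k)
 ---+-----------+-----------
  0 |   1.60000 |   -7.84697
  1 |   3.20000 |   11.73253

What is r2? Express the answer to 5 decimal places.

r2 = 3.20000 − 11.73253·(3.20000 − 1.60000) / (11.73253 − (-7.84697))
   = 3.20000 − (18.7720480)/(19.5795000) = 2.2412397

2.24124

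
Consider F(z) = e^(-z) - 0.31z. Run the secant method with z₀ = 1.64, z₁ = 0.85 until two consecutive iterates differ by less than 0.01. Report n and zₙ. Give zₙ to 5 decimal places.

F(1.64) = -0.3144200, F(0.85) = 0.1639149
z₂ = 0.8500000 − 0.1639149·(-0.7900000)/(0.4783349) = 1.1207158;  |Δ| = 0.2707158
F(1.1207158) = -0.0213755
z₃ = 1.1207158 − (-0.0213755)·(0.2707158)/(-0.1852905) = 1.0894854;  |Δ| = 0.0312304
F(1.0894854) = -0.0013509
z₄ = 1.0894854 − (-0.0013509)·(-0.0312304)/(0.0200247) = 1.0873785;  |Δ| = 0.0021068
|z₄ − z₃| = 0.0021068 < 0.01

n = 4, zₙ = 1.08738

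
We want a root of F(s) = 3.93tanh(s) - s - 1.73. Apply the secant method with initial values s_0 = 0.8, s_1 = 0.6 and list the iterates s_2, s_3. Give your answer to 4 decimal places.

F(0.8) = 0.079665, F(0.6) = -0.219395
s_2 = 0.600000 − (-0.219395)·(0.600000 − 0.800000) / (-0.219395 − 0.079665) = 0.600000 − (0.043879)/(-0.299060) = 0.746723
F(0.746723) = 0.011714
s_3 = 0.746723 − 0.011714·(0.746723 − 0.600000) / (0.011714 − (-0.219395)) = 0.746723 − (0.001719)/(0.231109) = 0.739287

0.7467, 0.7393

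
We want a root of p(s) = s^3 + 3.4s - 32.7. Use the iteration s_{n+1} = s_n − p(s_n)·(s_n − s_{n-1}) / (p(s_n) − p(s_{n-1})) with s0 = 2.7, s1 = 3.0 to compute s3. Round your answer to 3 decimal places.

p(2.7) = -3.83700, p(3.0) = 4.50000
s2 = 3.00000 − 4.50000·(3.00000 − 2.70000) / (4.50000 − (-3.83700)) = 3.00000 − (1.35000)/(8.33700) = 2.83807
p(2.83807) = -0.19089
s3 = 2.83807 − (-0.19089)·(2.83807 − 3.00000) / (-0.19089 − 4.50000) = 2.83807 − (0.03091)/(-4.69089) = 2.84466

2.845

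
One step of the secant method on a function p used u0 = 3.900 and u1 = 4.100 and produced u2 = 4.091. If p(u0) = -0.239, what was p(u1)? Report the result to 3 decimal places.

0.011

The secant line through (3.900, -0.239) and (4.100, p(u1)) crosses zero at u2 = 4.091.
So (3.900, -0.239), (4.100, p(u1)), (4.091, 0) are collinear:
p(u1) = -0.239 · (4.100 − 4.091) / (3.900 − 4.091) = -0.239 · (0.00900)/(-0.19100) = 0.01126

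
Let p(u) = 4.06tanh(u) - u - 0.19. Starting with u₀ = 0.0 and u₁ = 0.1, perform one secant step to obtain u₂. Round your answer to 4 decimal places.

0.0624

p(0.0) = -0.190000, p(0.1) = 0.114652
u₂ = 0.100000 − 0.114652·(0.100000 − 0.000000) / (0.114652 − (-0.190000)) = 0.100000 − (0.011465)/(0.304652) = 0.062366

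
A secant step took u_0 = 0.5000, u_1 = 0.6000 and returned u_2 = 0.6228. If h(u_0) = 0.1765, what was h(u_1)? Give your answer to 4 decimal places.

The secant line through (0.5000, 0.1765) and (0.6000, h(u_1)) crosses zero at u_2 = 0.6228.
So (0.5000, 0.1765), (0.6000, h(u_1)), (0.6228, 0) are collinear:
h(u_1) = 0.1765 · (0.6000 − 0.6228) / (0.5000 − 0.6228) = 0.1765 · (-0.022800)/(-0.122800) = 0.032770

0.0328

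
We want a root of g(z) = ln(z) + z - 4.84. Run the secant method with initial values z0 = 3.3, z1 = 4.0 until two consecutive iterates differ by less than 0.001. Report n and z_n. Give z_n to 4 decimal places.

g(3.3) = -0.346078, g(4.0) = 0.546294
z2 = 4.000000 − 0.546294·(0.700000)/(0.892372) = 3.571472;  |Δ| = 0.428528
g(3.571472) = 0.004450
z3 = 3.571472 − 0.004450·(-0.428528)/(-0.541844) = 3.567953;  |Δ| = 0.003520
g(3.567953) = -0.000055
z4 = 3.567953 − (-0.000055)·(-0.003520)/(-0.004506) = 3.567996;  |Δ| = 0.000043
|z4 − z3| = 0.000043 < 0.001

n = 4, z_n = 3.5680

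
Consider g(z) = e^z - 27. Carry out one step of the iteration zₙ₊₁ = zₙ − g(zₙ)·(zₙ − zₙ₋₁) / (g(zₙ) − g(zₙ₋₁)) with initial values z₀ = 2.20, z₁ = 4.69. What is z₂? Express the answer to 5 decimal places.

2.64835

g(2.20) = -17.9749865, g(4.69) = 81.8531798
z₂ = 4.6900000 − 81.8531798·(4.6900000 − 2.2000000) / (81.8531798 − (-17.9749865)) = 4.6900000 − (203.8144177)/(99.8281663) = 2.6483476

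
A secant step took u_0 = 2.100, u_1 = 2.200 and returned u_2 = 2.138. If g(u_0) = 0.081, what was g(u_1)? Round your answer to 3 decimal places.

-0.132

The secant line through (2.100, 0.081) and (2.200, g(u_1)) crosses zero at u_2 = 2.138.
So (2.100, 0.081), (2.200, g(u_1)), (2.138, 0) are collinear:
g(u_1) = 0.081 · (2.200 − 2.138) / (2.100 − 2.138) = 0.081 · (0.06200)/(-0.03800) = -0.13216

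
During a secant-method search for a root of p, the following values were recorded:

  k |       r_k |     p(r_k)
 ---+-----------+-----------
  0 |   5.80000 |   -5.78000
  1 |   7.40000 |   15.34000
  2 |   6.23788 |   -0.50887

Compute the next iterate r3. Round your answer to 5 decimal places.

r3 = 6.23788 − (-0.50887)·(6.23788 − 7.40000) / (-0.50887 − 15.34000)
   = 6.23788 − (0.5913680)/(-15.8488700) = 6.2751929

6.27519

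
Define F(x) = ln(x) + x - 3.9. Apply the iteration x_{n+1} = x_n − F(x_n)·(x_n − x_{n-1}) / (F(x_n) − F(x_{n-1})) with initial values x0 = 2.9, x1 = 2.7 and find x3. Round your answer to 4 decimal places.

2.8520

F(2.9) = 0.064711, F(2.7) = -0.206748
x2 = 2.700000 − (-0.206748)·(2.700000 − 2.900000) / (-0.206748 − 0.064711) = 2.700000 − (0.041350)/(-0.271459) = 2.852324
F(2.852324) = 0.000458
x3 = 2.852324 − 0.000458·(2.852324 − 2.700000) / (0.000458 − (-0.206748)) = 2.852324 − (0.000070)/(0.207206) = 2.851987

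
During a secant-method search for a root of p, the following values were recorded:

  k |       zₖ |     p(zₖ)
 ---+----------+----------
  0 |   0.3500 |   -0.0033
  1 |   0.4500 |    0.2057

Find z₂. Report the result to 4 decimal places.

0.3516

z₂ = 0.4500 − 0.2057·(0.4500 − 0.3500) / (0.2057 − (-0.0033))
   = 0.4500 − (0.020570)/(0.209000) = 0.351579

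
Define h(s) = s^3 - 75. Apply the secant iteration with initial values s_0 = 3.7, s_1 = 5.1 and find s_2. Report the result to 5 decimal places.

h(3.7) = -24.3470000, h(5.1) = 57.6510000
s_2 = 5.1000000 − 57.6510000·(5.1000000 − 3.7000000) / (57.6510000 − (-24.3470000)) = 5.1000000 − (80.7114000)/(81.9980000) = 4.1156906

4.11569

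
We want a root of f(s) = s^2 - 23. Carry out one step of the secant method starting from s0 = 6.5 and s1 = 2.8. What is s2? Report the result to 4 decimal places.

f(6.5) = 19.250000, f(2.8) = -15.160000
s2 = 2.800000 − (-15.160000)·(2.800000 − 6.500000) / (-15.160000 − 19.250000) = 2.800000 − (56.092000)/(-34.410000) = 4.430108

4.4301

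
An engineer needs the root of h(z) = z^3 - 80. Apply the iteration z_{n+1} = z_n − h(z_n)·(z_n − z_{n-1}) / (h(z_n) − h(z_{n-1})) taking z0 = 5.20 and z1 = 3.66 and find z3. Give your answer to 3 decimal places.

4.331

h(5.20) = 60.60800, h(3.66) = -30.97210
z2 = 3.66000 − (-30.97210)·(3.66000 − 5.20000) / (-30.97210 − 60.60800) = 3.66000 − (47.69704)/(-91.58010) = 4.18082
h(4.18082) = -6.92221
z3 = 4.18082 − (-6.92221)·(4.18082 − 3.66000) / (-6.92221 − (-30.97210)) = 4.18082 − (-3.60525)/(24.04989) = 4.33073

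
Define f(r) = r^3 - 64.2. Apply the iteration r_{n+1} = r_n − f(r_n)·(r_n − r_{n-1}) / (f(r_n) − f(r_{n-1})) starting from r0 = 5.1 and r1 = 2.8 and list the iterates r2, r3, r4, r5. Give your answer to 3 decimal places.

f(5.1) = 68.45100, f(2.8) = -42.24800
r2 = 2.80000 − (-42.24800)·(2.80000 − 5.10000) / (-42.24800 − 68.45100) = 2.80000 − (97.17040)/(-110.69900) = 3.67779
f(3.67779) = -14.45373
r3 = 3.67779 − (-14.45373)·(3.67779 − 2.80000) / (-14.45373 − (-42.24800)) = 3.67779 − (-12.68733)/(27.79427) = 4.13426
f(4.13426) = 6.46332
r4 = 4.13426 − 6.46332·(4.13426 − 3.67779) / (6.46332 − (-14.45373)) = 4.13426 − (2.95033)/(20.91704) = 3.99321
f(3.99321) = -0.52522
r5 = 3.99321 − (-0.52522)·(3.99321 − 4.13426) / (-0.52522 − 6.46332) = 3.99321 − (0.07408)/(-6.98853) = 4.00381

3.678, 4.134, 3.993, 4.004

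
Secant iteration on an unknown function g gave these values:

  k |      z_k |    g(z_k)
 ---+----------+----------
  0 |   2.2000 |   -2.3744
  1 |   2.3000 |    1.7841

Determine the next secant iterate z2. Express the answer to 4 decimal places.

z2 = 2.3000 − 1.7841·(2.3000 − 2.2000) / (1.7841 − (-2.3744))
   = 2.3000 − (0.178410)/(4.158500) = 2.257098

2.2571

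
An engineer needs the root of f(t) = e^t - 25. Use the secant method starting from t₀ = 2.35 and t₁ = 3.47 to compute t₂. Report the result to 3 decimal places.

f(2.35) = -14.51443, f(3.47) = 7.13674
t₂ = 3.47000 − 7.13674·(3.47000 − 2.35000) / (7.13674 − (-14.51443)) = 3.47000 − (7.99315)/(21.65117) = 3.10082

3.101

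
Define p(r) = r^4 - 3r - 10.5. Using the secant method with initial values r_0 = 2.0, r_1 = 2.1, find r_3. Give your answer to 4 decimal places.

p(2.0) = -0.500000, p(2.1) = 2.648100
r_2 = 2.100000 − 2.648100·(2.100000 − 2.000000) / (2.648100 − (-0.500000)) = 2.100000 − (0.264810)/(3.148100) = 2.015883
p(2.015883) = -0.033318
r_3 = 2.015883 − (-0.033318)·(2.015883 − 2.100000) / (-0.033318 − 2.648100) = 2.015883 − (0.002803)/(-2.681418) = 2.016928

2.0169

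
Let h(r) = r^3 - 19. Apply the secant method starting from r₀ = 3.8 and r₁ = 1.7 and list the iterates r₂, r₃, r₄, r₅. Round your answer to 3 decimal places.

h(3.8) = 35.87200, h(1.7) = -14.08700
r₂ = 1.70000 − (-14.08700)·(1.70000 − 3.80000) / (-14.08700 − 35.87200) = 1.70000 − (29.58270)/(-49.95900) = 2.29214
h(2.29214) = -6.95732
r₃ = 2.29214 − (-6.95732)·(2.29214 − 1.70000) / (-6.95732 − (-14.08700)) = 2.29214 − (-4.11970)/(7.12968) = 2.86996
h(2.86996) = 4.63901
r₄ = 2.86996 − 4.63901·(2.86996 − 2.29214) / (4.63901 − (-6.95732)) = 2.86996 − (2.68054)/(11.59633) = 2.63881
h(2.63881) = -0.62512
r₅ = 2.63881 − (-0.62512)·(2.63881 − 2.86996) / (-0.62512 − 4.63901) = 2.63881 − (0.14450)/(-5.26413) = 2.66626

2.292, 2.870, 2.639, 2.666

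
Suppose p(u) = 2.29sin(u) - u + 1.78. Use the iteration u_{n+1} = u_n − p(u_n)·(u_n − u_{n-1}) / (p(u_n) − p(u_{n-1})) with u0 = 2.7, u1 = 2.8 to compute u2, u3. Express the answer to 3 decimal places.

p(2.7) = 0.05870, p(2.8) = -0.25288
u2 = 2.80000 − (-0.25288)·(2.80000 − 2.70000) / (-0.25288 − 0.05870) = 2.80000 − (-0.02529)/(-0.31158) = 2.71884
p(2.71884) = 0.00068
u3 = 2.71884 − 0.00068·(2.71884 − 2.80000) / (0.00068 − (-0.25288)) = 2.71884 − (-0.00006)/(0.25356) = 2.71906

2.719, 2.719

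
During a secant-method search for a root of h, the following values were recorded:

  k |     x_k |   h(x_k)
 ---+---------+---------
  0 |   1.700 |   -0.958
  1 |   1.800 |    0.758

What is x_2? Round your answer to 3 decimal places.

1.756

x_2 = 1.800 − 0.758·(1.800 − 1.700) / (0.758 − (-0.958))
   = 1.800 − (0.07580)/(1.71600) = 1.75583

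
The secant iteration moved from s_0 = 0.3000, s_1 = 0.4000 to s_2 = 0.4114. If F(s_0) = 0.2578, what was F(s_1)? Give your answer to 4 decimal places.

0.0264

The secant line through (0.3000, 0.2578) and (0.4000, F(s_1)) crosses zero at s_2 = 0.4114.
So (0.3000, 0.2578), (0.4000, F(s_1)), (0.4114, 0) are collinear:
F(s_1) = 0.2578 · (0.4000 − 0.4114) / (0.3000 − 0.4114) = 0.2578 · (-0.011400)/(-0.111400) = 0.026382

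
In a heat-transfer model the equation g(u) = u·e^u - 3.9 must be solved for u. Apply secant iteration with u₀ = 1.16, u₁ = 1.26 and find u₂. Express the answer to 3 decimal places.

g(1.16) = -0.19968, g(1.26) = 0.54203
u₂ = 1.26000 − 0.54203·(1.26000 − 1.16000) / (0.54203 − (-0.19968)) = 1.26000 − (0.05420)/(0.74171) = 1.18692

1.187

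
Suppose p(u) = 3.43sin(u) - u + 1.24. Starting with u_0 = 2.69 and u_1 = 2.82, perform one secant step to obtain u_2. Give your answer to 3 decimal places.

p(2.69) = 0.04685, p(2.82) = -0.49585
u_2 = 2.82000 − (-0.49585)·(2.82000 − 2.69000) / (-0.49585 − 0.04685) = 2.82000 − (-0.06446)/(-0.54270) = 2.70122

2.701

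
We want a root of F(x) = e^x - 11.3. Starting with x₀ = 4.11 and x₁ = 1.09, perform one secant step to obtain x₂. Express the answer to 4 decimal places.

F(4.11) = 49.646718, F(1.09) = -8.325726
x₂ = 1.090000 − (-8.325726)·(1.090000 − 4.110000) / (-8.325726 − 49.646718) = 1.090000 − (25.143692)/(-57.972443) = 1.523718

1.5237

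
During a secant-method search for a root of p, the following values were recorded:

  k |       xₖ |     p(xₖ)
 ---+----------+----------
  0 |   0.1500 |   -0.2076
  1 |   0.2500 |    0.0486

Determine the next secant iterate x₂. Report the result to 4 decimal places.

x₂ = 0.2500 − 0.0486·(0.2500 − 0.1500) / (0.0486 − (-0.2076))
   = 0.2500 − (0.004860)/(0.256200) = 0.231030

0.2310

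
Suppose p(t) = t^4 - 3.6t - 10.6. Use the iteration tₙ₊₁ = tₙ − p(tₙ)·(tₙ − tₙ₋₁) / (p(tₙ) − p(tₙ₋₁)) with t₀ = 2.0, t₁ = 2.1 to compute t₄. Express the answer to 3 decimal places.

p(2.0) = -1.80000, p(2.1) = 1.28810
t₂ = 2.10000 − 1.28810·(2.10000 − 2.00000) / (1.28810 − (-1.80000)) = 2.10000 − (0.12881)/(3.08810) = 2.05829
p(2.05829) = -0.06148
t₃ = 2.05829 − (-0.06148)·(2.05829 − 2.10000) / (-0.06148 − 1.28810) = 2.05829 − (0.00256)/(-1.34958) = 2.06019
p(2.06019) = -0.00195
t₄ = 2.06019 − (-0.00195)·(2.06019 − 2.05829) / (-0.00195 − (-0.06148)) = 2.06019 − (0.00000)/(0.05953) = 2.06025

2.060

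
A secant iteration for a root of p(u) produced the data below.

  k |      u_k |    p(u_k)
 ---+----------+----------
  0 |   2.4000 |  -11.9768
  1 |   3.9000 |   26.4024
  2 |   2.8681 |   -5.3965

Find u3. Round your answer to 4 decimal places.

u3 = 2.8681 − (-5.3965)·(2.8681 − 3.9000) / (-5.3965 − 26.4024)
   = 2.8681 − (5.568648)/(-31.798900) = 3.043221

3.0432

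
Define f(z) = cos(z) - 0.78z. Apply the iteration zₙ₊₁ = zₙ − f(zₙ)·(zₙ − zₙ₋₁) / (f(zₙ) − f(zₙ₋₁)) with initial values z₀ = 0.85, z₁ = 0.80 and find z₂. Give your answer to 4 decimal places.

f(0.85) = -0.003017, f(0.80) = 0.072707
z₂ = 0.800000 − 0.072707·(0.800000 − 0.850000) / (0.072707 − (-0.003017)) = 0.800000 − (-0.003635)/(0.075724) = 0.848008

0.8480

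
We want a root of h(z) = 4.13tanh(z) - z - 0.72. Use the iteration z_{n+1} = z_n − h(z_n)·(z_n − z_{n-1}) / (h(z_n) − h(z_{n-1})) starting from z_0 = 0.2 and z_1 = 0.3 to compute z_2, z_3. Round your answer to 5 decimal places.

0.23641, 0.23565

h(0.2) = -0.1048399, h(0.3) = 0.1831211
z_2 = 0.3000000 − 0.1831211·(0.3000000 − 0.2000000) / (0.1831211 − (-0.1048399)) = 0.3000000 − (0.0183121)/(0.2879610) = 0.2364077
h(0.2364077) = 0.0021645
z_3 = 0.2364077 − 0.0021645·(0.2364077 − 0.3000000) / (0.0021645 − 0.1831211) = 0.2364077 − (-0.0001376)/(-0.1809566) = 0.2356470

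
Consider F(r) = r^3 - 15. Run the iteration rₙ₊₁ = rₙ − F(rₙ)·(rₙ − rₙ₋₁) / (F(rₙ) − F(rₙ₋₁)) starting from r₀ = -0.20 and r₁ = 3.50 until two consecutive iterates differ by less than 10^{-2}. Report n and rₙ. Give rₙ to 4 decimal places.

F(-0.20) = -15.008000, F(3.50) = 27.875000
r₂ = 3.500000 − 27.875000·(3.700000)/(42.883000) = 1.094909;  |Δ| = 2.405091
F(1.094909) = -13.687393
r₃ = 1.094909 − (-13.687393)·(-2.405091)/(-41.562393) = 1.886958;  |Δ| = 0.792048
F(1.886958) = -8.281281
r₄ = 1.886958 − (-8.281281)·(0.792048)/(5.406112) = 3.100246;  |Δ| = 1.213289
F(3.100246) = 14.798100
r₅ = 3.100246 − 14.798100·(1.213289)/(23.079381) = 2.322307;  |Δ| = 0.777940
F(2.322307) = -2.475550
r₆ = 2.322307 − (-2.475550)·(-0.777940)/(-17.273649) = 2.433796;  |Δ| = 0.111489
F(2.433796) = -0.583743
r₇ = 2.433796 − (-0.583743)·(0.111489)/(1.891806) = 2.468198;  |Δ| = 0.034402
F(2.468198) = 0.036258
r₈ = 2.468198 − 0.036258·(0.034402)/(0.620001) = 2.466186;  |Δ| = 0.002012
|r₈ − r₇| = 0.002012 < 10^{-2}

n = 8, rₙ = 2.4662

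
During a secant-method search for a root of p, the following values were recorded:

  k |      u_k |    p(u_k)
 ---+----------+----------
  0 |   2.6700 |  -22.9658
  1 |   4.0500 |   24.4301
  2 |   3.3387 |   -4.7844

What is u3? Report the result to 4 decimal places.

u3 = 3.3387 − (-4.7844)·(3.3387 − 4.0500) / (-4.7844 − 24.4301)
   = 3.3387 − (3.403144)/(-29.214500) = 3.455188

3.4552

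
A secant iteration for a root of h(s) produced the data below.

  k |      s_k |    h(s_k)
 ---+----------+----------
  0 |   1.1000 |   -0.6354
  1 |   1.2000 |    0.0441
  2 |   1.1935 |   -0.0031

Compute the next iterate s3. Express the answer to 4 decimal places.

s3 = 1.1935 − (-0.0031)·(1.1935 − 1.2000) / (-0.0031 − 0.0441)
   = 1.1935 − (0.000020)/(-0.047200) = 1.193927

1.1939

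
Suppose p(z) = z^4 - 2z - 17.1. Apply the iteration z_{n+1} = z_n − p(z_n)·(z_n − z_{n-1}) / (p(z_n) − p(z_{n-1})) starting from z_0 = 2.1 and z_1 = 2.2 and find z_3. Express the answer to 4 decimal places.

p(2.1) = -1.851900, p(2.2) = 1.925600
z_2 = 2.200000 − 1.925600·(2.200000 − 2.100000) / (1.925600 − (-1.851900)) = 2.200000 − (0.192560)/(3.777500) = 2.149024
p(2.149024) = -0.069296
z_3 = 2.149024 − (-0.069296)·(2.149024 − 2.200000) / (-0.069296 − 1.925600) = 2.149024 − (0.003532)/(-1.994896) = 2.150795

2.1508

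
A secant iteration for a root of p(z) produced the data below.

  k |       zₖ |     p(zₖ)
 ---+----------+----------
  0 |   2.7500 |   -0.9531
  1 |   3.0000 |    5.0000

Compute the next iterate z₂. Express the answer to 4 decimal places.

z₂ = 3.0000 − 5.0000·(3.0000 − 2.7500) / (5.0000 − (-0.9531))
   = 3.0000 − (1.250000)/(5.953100) = 2.790025

2.7900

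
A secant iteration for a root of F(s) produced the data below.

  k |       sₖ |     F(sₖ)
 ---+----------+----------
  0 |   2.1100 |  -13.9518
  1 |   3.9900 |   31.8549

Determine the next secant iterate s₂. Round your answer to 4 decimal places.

2.6826

s₂ = 3.9900 − 31.8549·(3.9900 − 2.1100) / (31.8549 − (-13.9518))
   = 3.9900 − (59.887212)/(45.806700) = 2.682610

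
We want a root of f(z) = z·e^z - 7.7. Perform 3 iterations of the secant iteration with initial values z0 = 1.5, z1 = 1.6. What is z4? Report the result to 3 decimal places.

f(1.5) = -0.97747, f(1.6) = 0.22485
z2 = 1.60000 − 0.22485·(1.60000 − 1.50000) / (0.22485 − (-0.97747)) = 1.60000 − (0.02249)/(1.20232) = 1.58130
f(1.58130) = -0.01289
z3 = 1.58130 − (-0.01289)·(1.58130 − 1.60000) / (-0.01289 − 0.22485) = 1.58130 − (0.00024)/(-0.23774) = 1.58231
f(1.58231) = -0.00016
z4 = 1.58231 − (-0.00016)·(1.58231 − 1.58130) / (-0.00016 − (-0.01289)) = 1.58231 − (0.00000)/(0.01273) = 1.58233

1.582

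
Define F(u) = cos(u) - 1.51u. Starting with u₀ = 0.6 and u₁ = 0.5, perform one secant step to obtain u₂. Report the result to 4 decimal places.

F(0.6) = -0.080664, F(0.5) = 0.122583
u₂ = 0.500000 − 0.122583·(0.500000 − 0.600000) / (0.122583 − (-0.080664)) = 0.500000 − (-0.012258)/(0.203247) = 0.560312

0.5603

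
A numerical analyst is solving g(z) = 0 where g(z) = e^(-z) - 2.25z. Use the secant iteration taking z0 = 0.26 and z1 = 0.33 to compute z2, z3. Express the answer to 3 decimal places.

g(0.26) = 0.18605, g(0.33) = -0.02358
z2 = 0.33000 − (-0.02358)·(0.33000 − 0.26000) / (-0.02358 − 0.18605) = 0.33000 − (-0.00165)/(-0.20963) = 0.32213
g(0.32213) = -0.00018
z3 = 0.32213 − (-0.00018)·(0.32213 − 0.33000) / (-0.00018 − (-0.02358)) = 0.32213 − (0.00000)/(0.02340) = 0.32207

0.322, 0.322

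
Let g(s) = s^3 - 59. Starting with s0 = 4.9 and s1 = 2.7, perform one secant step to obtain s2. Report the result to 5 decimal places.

g(4.9) = 58.6490000, g(2.7) = -39.3170000
s2 = 2.7000000 − (-39.3170000)·(2.7000000 − 4.9000000) / (-39.3170000 − 58.6490000) = 2.7000000 − (86.4974000)/(-97.9660000) = 3.5829329

3.58293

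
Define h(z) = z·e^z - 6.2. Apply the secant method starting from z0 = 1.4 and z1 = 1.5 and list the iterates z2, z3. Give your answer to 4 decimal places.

1.4500, 1.4517

h(1.4) = -0.522720, h(1.5) = 0.522534
z2 = 1.500000 − 0.522534·(1.500000 − 1.400000) / (0.522534 − (-0.522720)) = 1.500000 − (0.052253)/(1.045254) = 1.450009
h(1.450009) = -0.018391
z3 = 1.450009 − (-0.018391)·(1.450009 − 1.500000) / (-0.018391 − 0.522534) = 1.450009 − (0.000919)/(-0.540924) = 1.451709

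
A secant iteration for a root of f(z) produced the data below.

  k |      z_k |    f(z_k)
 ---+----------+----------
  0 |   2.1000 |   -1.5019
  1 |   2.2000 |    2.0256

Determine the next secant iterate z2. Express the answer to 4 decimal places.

2.1426

z2 = 2.2000 − 2.0256·(2.2000 − 2.1000) / (2.0256 − (-1.5019))
   = 2.2000 − (0.202560)/(3.527500) = 2.142577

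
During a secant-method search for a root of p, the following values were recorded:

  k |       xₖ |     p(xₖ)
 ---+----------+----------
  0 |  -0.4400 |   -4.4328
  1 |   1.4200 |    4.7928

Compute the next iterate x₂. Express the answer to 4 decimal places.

0.4537

x₂ = 1.4200 − 4.7928·(1.4200 − (-0.4400)) / (4.7928 − (-4.4328))
   = 1.4200 − (8.914608)/(9.225600) = 0.453710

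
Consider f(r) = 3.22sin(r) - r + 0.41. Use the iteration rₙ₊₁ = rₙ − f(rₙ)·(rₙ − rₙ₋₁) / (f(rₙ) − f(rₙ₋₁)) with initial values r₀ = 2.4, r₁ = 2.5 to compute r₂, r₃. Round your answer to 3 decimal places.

2.453, 2.454

f(2.4) = 0.18499, f(2.5) = -0.16292
r₂ = 2.50000 − (-0.16292)·(2.50000 − 2.40000) / (-0.16292 − 0.18499) = 2.50000 − (-0.01629)/(-0.34791) = 2.45317
f(2.45317) = 0.00255
r₃ = 2.45317 − 0.00255·(2.45317 − 2.50000) / (0.00255 − (-0.16292)) = 2.45317 − (-0.00012)/(0.16547) = 2.45389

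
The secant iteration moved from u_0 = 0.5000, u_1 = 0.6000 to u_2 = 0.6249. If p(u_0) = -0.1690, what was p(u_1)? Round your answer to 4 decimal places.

The secant line through (0.5000, -0.1690) and (0.6000, p(u_1)) crosses zero at u_2 = 0.6249.
So (0.5000, -0.1690), (0.6000, p(u_1)), (0.6249, 0) are collinear:
p(u_1) = -0.1690 · (0.6000 − 0.6249) / (0.5000 − 0.6249) = -0.1690 · (-0.024900)/(-0.124900) = -0.033692

-0.0337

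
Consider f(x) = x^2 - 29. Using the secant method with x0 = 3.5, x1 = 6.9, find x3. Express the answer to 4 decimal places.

f(3.5) = -16.750000, f(6.9) = 18.610000
x2 = 6.900000 − 18.610000·(6.900000 − 3.500000) / (18.610000 − (-16.750000)) = 6.900000 − (63.274000)/(35.360000) = 5.110577
f(5.110577) = -2.882004
x3 = 5.110577 − (-2.882004)·(5.110577 − 6.900000) / (-2.882004 − 18.610000) = 5.110577 − (5.157124)/(-21.492004) = 5.350532

5.3505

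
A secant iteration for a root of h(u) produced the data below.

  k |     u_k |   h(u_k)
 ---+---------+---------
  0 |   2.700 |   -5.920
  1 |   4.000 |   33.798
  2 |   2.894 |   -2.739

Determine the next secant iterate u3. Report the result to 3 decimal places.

u3 = 2.894 − (-2.739)·(2.894 − 4.000) / (-2.739 − 33.798)
   = 2.894 − (3.02933)/(-36.53700) = 2.97691

2.977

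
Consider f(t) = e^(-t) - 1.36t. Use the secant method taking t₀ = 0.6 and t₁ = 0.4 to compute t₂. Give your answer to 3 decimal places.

0.464

f(0.6) = -0.26719, f(0.4) = 0.12632
t₂ = 0.40000 − 0.12632·(0.40000 − 0.60000) / (0.12632 − (-0.26719)) = 0.40000 − (-0.02526)/(0.39351) = 0.46420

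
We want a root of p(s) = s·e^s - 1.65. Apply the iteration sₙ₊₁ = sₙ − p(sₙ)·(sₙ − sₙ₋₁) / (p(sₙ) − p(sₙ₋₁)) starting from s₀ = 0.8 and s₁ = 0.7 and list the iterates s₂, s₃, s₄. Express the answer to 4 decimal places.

p(0.8) = 0.130433, p(0.7) = -0.240373
s₂ = 0.700000 − (-0.240373)·(0.700000 − 0.800000) / (-0.240373 − 0.130433) = 0.700000 − (0.024037)/(-0.370806) = 0.764825
p(0.764825) = -0.006685
s₃ = 0.764825 − (-0.006685)·(0.764825 − 0.700000) / (-0.006685 − (-0.240373)) = 0.764825 − (-0.000433)/(0.233688) = 0.766679
p(0.766679) = 0.000357
s₄ = 0.766679 − 0.000357·(0.766679 − 0.764825) / (0.000357 − (-0.006685)) = 0.766679 − (0.000001)/(0.007042) = 0.766585

0.7648, 0.7667, 0.7666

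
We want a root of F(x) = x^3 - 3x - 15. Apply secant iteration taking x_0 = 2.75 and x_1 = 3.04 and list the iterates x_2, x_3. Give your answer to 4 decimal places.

2.8607, 2.8681

F(2.75) = -2.453125, F(3.04) = 3.974464
x_2 = 3.040000 − 3.974464·(3.040000 − 2.750000) / (3.974464 − (-2.453125)) = 3.040000 − (1.152595)/(6.427589) = 2.860680
F(2.860680) = -0.171691
x_3 = 2.860680 − (-0.171691)·(2.860680 − 3.040000) / (-0.171691 − 3.974464) = 2.860680 − (0.030788)/(-4.146155) = 2.868106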